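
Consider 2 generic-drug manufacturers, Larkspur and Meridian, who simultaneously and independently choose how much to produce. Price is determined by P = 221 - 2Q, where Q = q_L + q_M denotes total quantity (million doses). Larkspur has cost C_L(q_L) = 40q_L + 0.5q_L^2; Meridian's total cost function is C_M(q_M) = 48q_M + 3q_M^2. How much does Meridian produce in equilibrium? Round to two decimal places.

10.93

Larkspur's profit: π_L = (221 - 2Q)q_L - (40q_L + (1/2)q_L²). Setting ∂π_L/∂q_L = 0: 181 - 5q_L - 2(q_M) = 0.
Meridian's profit: π_M = (221 - 2Q)q_M - (48q_M + 3q_M²). Setting ∂π_M/∂q_M = 0: 173 - 10q_M - 2(q_L) = 0.
Rearranging gives the reaction functions q_L = (181 - 2q_M)/5 and q_M = (173 - 2q_L)/10.
Solving the pair: q_L = 732/23, q_M = 503/46.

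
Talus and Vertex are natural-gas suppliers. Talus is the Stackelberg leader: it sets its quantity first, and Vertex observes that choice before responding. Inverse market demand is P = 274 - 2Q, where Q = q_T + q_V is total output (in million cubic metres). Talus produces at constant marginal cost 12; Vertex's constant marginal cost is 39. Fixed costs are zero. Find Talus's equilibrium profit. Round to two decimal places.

Solve by backward induction. Given q_T, the follower Vertex maximises π_V = (274 - 2q_T - 2q_V)q_V - 39q_V.
Setting the follower's marginal profit to zero, 235 - 2q_T - 4q_V = 0, i.e. q_V = (235 - 2q_T)/4.
The leader anticipates this reaction. Substituting into P = 274 - 2Q gives P = 313/2 - q_T, so π_T = (313/2 - q_T)q_T - 12q_T.
The leader's first-order condition 289/2 - 2q_T = 0 yields q_T = 289/4.
Then q_V = (235 - 2·(289/4))/4 = 181/8.
Price P = 274 - 2·(759/8) = 337/4.
Talus's profit: (337/4 - 12)·(289/4) = 5220.0625.

5220.06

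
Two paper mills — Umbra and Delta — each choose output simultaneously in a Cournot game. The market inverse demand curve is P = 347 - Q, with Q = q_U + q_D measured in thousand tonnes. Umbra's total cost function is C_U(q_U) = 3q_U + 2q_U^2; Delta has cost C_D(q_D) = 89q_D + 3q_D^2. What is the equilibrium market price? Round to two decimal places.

268.32

Umbra's profit: π_U = (347 - Q)q_U - (3q_U + 2q_U²). Setting ∂π_U/∂q_U = 0: 344 - 6q_U - (q_D) = 0.
Delta's first-order condition: 258 - 8q_D - (q_U) = 0.
So q_U = (344 - q_D)/6 and q_D = (258 - q_U)/8.
Solving the pair: q_U = 53.0638, q_D = 1204/47.
Total output Q = 78.6809, so price P = 347 - 78.6809 = 268.3191.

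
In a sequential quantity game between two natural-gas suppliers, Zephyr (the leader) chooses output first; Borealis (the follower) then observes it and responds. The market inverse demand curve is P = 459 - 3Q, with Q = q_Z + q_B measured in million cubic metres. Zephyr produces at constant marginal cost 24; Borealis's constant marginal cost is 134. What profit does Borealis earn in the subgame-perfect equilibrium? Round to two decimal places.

The follower Borealis best-responds to any q_Z: π_B = (459 - 3Q)q_B - 134q_B.
∂π_B/∂q_B = 325 - 3q_Z - 6q_B = 0 gives the reaction function q_B = (325 - 3q_Z)/6.
Zephyr substitutes q_B(q_Z) into its own profit: π_Z = q_Z(459 - 3q_Z - (325 - 3q_Z)/2) - 24q_Z = (593/2 - (3/2)q_Z)q_Z - 24q_Z.
Maximising: ∂π_Z/∂q_Z = 545/2 - 3q_Z = 0, giving q_Z = 545/6.
Then q_B = (325 - 3·(545/6))/6 = 35/4.
Price P = 459 - 3·(1195/12) = 641/4.
Borealis's profit: (641/4 - 134)·(35/4) = 229.6875.

229.69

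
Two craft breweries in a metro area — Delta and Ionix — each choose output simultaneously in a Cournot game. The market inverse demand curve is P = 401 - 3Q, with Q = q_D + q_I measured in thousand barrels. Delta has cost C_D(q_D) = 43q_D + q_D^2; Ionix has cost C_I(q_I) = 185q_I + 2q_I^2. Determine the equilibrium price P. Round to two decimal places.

Delta's profit: π_D = (401 - 3Q)q_D - (43q_D + q_D²). Setting ∂π_D/∂q_D = 0: 358 - 8q_D - 3(q_I) = 0.
Ionix's first-order condition: 216 - 10q_I - 3(q_D) = 0.
Rearranging gives the reaction functions q_D = (358 - 3q_I)/8 and q_I = (216 - 3q_D)/10.
Solving the pair: q_D = 41.2958, q_I = 654/71.
Total output Q = 50.5070, so price P = 401 - 3·50.5070 = 249.4789.

249.48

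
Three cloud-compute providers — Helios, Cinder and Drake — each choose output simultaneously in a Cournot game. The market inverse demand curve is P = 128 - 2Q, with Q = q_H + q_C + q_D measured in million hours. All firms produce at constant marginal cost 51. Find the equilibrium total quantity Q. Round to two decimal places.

28.88

A representative firm's profit is π_i = q_i(128 - 2Q) - 51q_i.
Setting ∂π_i/∂q_i = 0 with rivals' quantities fixed: 77 - 4q_i - 2·Σ_{j≠i} q_j = 0.
By symmetry each firm produces the same amount; substituting Σ_{j≠i} q_j = 2q_i yields q_i = 77/8.
Total output Q = 77/8 + 77/8 + 77/8 = 231/8.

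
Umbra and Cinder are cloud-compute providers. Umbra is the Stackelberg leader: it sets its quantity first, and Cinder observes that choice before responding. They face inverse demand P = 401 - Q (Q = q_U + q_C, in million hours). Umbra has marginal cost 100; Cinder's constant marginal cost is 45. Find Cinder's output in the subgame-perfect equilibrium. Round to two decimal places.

The follower Cinder best-responds to any q_U: π_C = (401 - Q)q_C - 45q_C.
Setting the follower's marginal profit to zero, 356 - q_U - 2q_C = 0, i.e. q_C = (356 - q_U)/2.
Umbra substitutes q_C(q_U) into its own profit: π_U = q_U(401 - q_U - (356 - q_U)/2) - 100q_U = (223 - (1/2)q_U)q_U - 100q_U.
Maximising: ∂π_U/∂q_U = 123 - q_U = 0, giving q_U = 123.
Then q_C = (356 - 123)/2 = 233/2.

116.50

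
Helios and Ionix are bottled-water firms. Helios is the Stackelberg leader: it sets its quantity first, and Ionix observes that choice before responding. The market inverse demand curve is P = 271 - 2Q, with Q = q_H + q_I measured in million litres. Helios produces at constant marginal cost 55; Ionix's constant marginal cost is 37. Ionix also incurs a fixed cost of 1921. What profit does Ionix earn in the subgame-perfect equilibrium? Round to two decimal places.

357.13

The follower Ionix best-responds to any q_H: π_I = (271 - 2Q)q_I - 37q_I.
∂π_I/∂q_I = 234 - 2q_H - 4q_I = 0 gives the reaction function q_I = (234 - 2q_H)/4.
Helios substitutes q_I(q_H) into its own profit: π_H = q_H(271 - 2q_H - (234 - 2q_H)/2) - 55q_H = (154 - q_H)q_H - 55q_H.
Leader FOC: 99 - 2q_H = 0, so q_H = 99/2.
Then q_I = (234 - 2·(99/2))/4 = 135/4.
Price P = 271 - 2·(333/4) = 209/2.
Ionix's profit: (209/2 - 37)·(135/4) - 1921 = 357.1250.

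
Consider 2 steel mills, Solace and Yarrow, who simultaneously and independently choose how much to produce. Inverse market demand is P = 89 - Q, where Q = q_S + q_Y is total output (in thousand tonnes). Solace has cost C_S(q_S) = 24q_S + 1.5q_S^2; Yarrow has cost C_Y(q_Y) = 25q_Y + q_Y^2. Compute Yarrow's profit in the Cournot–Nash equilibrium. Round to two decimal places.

Solace's profit: π_S = (89 - Q)q_S - (24q_S + (3/2)q_S²). Setting ∂π_S/∂q_S = 0: 65 - 5q_S - (q_Y) = 0.
Yarrow's first-order condition: 64 - 4q_Y - (q_S) = 0.
Best responses: q_S = (65 - q_Y)/5, q_Y = (64 - q_S)/4.
Substituting one into the other gives q_S = 196/19 and q_Y = 255/19.
Price P = 89 - 451/19 = 1240/19.
Yarrow's profit: (1240/19)·(255/19) - 25·(255/19) - (255/19)² = 360.2493.

360.25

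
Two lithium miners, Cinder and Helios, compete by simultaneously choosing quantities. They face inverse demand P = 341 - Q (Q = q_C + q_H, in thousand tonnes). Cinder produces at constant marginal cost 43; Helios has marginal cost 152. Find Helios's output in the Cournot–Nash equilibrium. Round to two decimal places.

26.67

Cinder's profit: π_C = (341 - Q)q_C - (43q_C). Setting ∂π_C/∂q_C = 0: 298 - 2q_C - (q_H) = 0.
Helios's profit: π_H = (341 - Q)q_H - (152q_H). Setting ∂π_H/∂q_H = 0: 189 - 2q_H - (q_C) = 0.
So q_C = (298 - q_H)/2 and q_H = (189 - q_C)/2.
Solving the pair: q_C = 407/3, q_H = 80/3.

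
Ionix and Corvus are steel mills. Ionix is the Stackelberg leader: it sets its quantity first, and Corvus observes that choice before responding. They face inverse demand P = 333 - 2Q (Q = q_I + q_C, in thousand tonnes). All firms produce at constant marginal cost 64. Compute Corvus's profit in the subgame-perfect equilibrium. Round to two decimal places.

2261.28

The follower Corvus best-responds to any q_I: π_C = (333 - 2Q)q_C - 64q_C.
∂π_C/∂q_C = 269 - 2q_I - 4q_C = 0 gives the reaction function q_C = (269 - 2q_I)/4.
Ionix substitutes q_C(q_I) into its own profit: π_I = q_I(333 - 2q_I - (269 - 2q_I)/2) - 64q_I = (397/2 - q_I)q_I - 64q_I.
Leader FOC: 269/2 - 2q_I = 0, so q_I = 269/4.
Then q_C = (269 - 2·(269/4))/4 = 269/8.
Price P = 333 - 2·(807/8) = 525/4.
Corvus's profit: (525/4 - 64)·(269/8) = 2261.2813.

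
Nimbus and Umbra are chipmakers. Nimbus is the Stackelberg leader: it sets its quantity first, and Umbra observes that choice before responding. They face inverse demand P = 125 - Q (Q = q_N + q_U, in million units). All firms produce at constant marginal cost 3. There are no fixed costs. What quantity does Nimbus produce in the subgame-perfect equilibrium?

The follower Umbra best-responds to any q_N: π_U = (125 - Q)q_U - 3q_U.
∂π_U/∂q_U = 122 - q_N - 2q_U = 0 gives the reaction function q_U = (122 - q_N)/2.
Nimbus substitutes q_U(q_N) into its own profit: π_N = q_N(125 - q_N - (122 - q_N)/2) - 3q_N = (64 - (1/2)q_N)q_N - 3q_N.
The leader's first-order condition 61 - q_N = 0 yields q_N = 61.
Then q_U = (122 - 61)/2 = 61/2.

61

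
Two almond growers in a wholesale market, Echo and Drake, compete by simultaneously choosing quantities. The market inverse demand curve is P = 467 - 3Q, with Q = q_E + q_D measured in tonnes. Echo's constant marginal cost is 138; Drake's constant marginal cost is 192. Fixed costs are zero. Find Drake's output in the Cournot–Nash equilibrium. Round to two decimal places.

Echo's profit: π_E = (467 - 3Q)q_E - (138q_E). Setting ∂π_E/∂q_E = 0: 329 - 6q_E - 3(q_D) = 0.
Drake's first-order condition: 275 - 6q_D - 3(q_E) = 0.
So q_E = (329 - 3q_D)/6 and q_D = (275 - 3q_E)/6.
Solving the pair: q_E = 383/9, q_D = 221/9.

24.56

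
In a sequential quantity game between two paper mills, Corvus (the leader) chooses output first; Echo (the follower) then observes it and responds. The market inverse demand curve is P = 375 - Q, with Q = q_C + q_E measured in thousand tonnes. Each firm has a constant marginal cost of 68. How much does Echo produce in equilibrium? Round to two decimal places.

76.75

Solve by backward induction. Given q_C, the follower Echo maximises π_E = (375 - q_C - q_E)q_E - 68q_E.
∂π_E/∂q_E = 307 - q_C - 2q_E = 0 gives the reaction function q_E = (307 - q_C)/2.
The leader anticipates this reaction. Substituting into P = 375 - Q gives P = 443/2 - (1/2)q_C, so π_C = (443/2 - (1/2)q_C)q_C - 68q_C.
Maximising: ∂π_C/∂q_C = 307/2 - q_C = 0, giving q_C = 307/2.
Then q_E = (307 - 307/2)/2 = 307/4.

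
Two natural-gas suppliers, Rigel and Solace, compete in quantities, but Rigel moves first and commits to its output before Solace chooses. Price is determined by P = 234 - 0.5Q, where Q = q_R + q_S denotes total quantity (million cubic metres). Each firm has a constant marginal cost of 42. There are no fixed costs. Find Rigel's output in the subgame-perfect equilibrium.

192

The follower Solace best-responds to any q_R: π_S = (234 - 0.5Q)q_S - 42q_S.
Follower FOC: 192 - (1/2)q_R - q_S = 0, so q_S(q_R) = (192 - (1/2)q_R).
Rigel substitutes q_S(q_R) into its own profit: π_R = q_R(234 - (1/2)q_R - (192 - (1/2)q_R)/2) - 42q_R = (138 - (1/4)q_R)q_R - 42q_R.
Leader FOC: 96 - (1/2)q_R = 0, so q_R = 192.
Then q_S = (192 - (1/2)·192) = 96.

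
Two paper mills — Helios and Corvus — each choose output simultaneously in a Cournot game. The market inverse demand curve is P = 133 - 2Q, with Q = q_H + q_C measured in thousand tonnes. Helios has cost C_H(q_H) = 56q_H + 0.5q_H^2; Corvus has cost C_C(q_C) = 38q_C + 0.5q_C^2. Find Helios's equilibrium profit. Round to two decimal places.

215.56

Helios's profit: π_H = (133 - 2Q)q_H - (56q_H + (1/2)q_H²). Setting ∂π_H/∂q_H = 0: 77 - 5q_H - 2(q_C) = 0.
Corvus's first-order condition: 95 - 5q_C - 2(q_H) = 0.
So q_H = (77 - 2q_C)/5 and q_C = (95 - 2q_H)/5.
Substituting one into the other gives q_H = 65/7 and q_C = 107/7.
Price P = 133 - 2·(172/7) = 587/7.
Helios's profit: (587/7)·(65/7) - 56·(65/7) - (1/2)(65/7)² = 215.5612.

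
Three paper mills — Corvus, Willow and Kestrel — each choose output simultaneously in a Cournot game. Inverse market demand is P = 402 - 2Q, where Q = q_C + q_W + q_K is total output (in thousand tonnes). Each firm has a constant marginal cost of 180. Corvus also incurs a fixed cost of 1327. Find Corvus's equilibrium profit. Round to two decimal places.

213.13

Each firm earns π_i = (402 - 2Q)q_i - 180q_i.
Setting ∂π_i/∂q_i = 0 with rivals' quantities fixed: 222 - 4q_i - 2·Σ_{j≠i} q_j = 0.
With identical firms every q_j equals q_i, so Σ_{j≠i} q_j = 2q_i and 222 = 8q_i, giving q_i = 111/4.
Price P = 402 - 2·(333/4) = 471/2.
Corvus's profit: (471/2 - 180)·(111/4) - 1327 = 1705/8.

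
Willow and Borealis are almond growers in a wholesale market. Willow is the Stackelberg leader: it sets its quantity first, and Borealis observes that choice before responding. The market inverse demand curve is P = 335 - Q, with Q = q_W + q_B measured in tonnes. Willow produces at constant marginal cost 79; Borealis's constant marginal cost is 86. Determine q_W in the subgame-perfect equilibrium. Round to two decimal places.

131.50

The follower Borealis best-responds to any q_W: π_B = (335 - Q)q_B - 86q_B.
Setting the follower's marginal profit to zero, 249 - q_W - 2q_B = 0, i.e. q_B = (249 - q_W)/2.
Willow substitutes q_B(q_W) into its own profit: π_W = q_W(335 - q_W - (249 - q_W)/2) - 79q_W = (421/2 - (1/2)q_W)q_W - 79q_W.
Leader FOC: 263/2 - q_W = 0, so q_W = 263/2.
Then q_B = (249 - 263/2)/2 = 235/4.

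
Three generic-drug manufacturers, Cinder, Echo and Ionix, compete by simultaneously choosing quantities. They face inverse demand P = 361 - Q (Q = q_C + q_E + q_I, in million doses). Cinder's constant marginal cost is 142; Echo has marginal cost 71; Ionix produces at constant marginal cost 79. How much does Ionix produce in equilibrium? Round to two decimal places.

84.25

Cinder's profit: π_C = (361 - Q)q_C - (142q_C). Setting ∂π_C/∂q_C = 0: 219 - 2q_C - (q_E + q_I) = 0.
Echo's first-order condition: 290 - 2q_E - (q_C + q_I) = 0.
Ionix's profit: π_I = (361 - Q)q_I - (79q_I). Setting ∂π_I/∂q_I = 0: 282 - 2q_I - (q_C + q_E) = 0.
Adding the 3 conditions: 791 − 2Q − 2Q = 0, i.e. Q = 791/4.
Back-substituting: q_C = (219 − 791/4) = 85/4, q_E = (290 − 791/4) = 369/4, q_I = (282 − 791/4) = 337/4.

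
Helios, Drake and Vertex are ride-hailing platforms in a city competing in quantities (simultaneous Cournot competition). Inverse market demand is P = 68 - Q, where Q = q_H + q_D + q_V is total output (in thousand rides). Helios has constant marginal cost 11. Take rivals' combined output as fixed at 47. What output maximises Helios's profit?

With rivals' combined output fixed at 47, Helios's profit is π_H = (68 - 47 - q_H)q_H - (11q_H) = (21 - q_H)q_H - (11q_H).
∂π_H/∂q_H = 10 - 2q_H = 0, so q_H = 5.

5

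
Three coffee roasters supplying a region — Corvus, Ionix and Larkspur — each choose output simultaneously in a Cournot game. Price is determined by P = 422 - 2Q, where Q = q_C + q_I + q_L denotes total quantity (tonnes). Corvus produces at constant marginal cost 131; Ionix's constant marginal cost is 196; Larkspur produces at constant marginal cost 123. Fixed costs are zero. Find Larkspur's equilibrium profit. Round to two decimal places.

4512.50

Corvus's profit: π_C = (422 - 2Q)q_C - (131q_C). Setting ∂π_C/∂q_C = 0: 291 - 4q_C - 2(q_I + q_L) = 0.
Ionix's profit: π_I = (422 - 2Q)q_I - (196q_I). Setting ∂π_I/∂q_I = 0: 226 - 4q_I - 2(q_C + q_L) = 0.
Larkspur's first-order condition: 299 - 4q_L - 2(q_C + q_I) = 0.
Summing all 3 equations gives 816 − 8Q = 0, hence Q = 102.
Back-substituting: q_C = (291 − 204)/2 = 87/2, q_I = (226 − 204)/2 = 11, q_L = (299 − 204)/2 = 95/2.
Price P = 422 - 2·102 = 218.
Larkspur's profit: (218 - 123)·(95/2) = 4512.5000.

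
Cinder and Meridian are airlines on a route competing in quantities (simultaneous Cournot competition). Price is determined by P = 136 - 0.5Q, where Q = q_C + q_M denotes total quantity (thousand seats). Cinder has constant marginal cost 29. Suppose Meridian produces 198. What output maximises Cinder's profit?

With the rival's output fixed at 198, Cinder's profit is π_C = (136 - (1/2)·198 - (1/2)q_C)q_C - (29q_C) = (37 - (1/2)q_C)q_C - (29q_C).
∂π_C/∂q_C = 8 - q_C = 0, so q_C = 8.

8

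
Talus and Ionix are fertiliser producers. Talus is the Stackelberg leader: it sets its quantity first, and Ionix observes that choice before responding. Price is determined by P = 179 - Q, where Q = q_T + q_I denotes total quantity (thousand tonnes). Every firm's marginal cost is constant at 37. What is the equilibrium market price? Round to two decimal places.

Solve by backward induction. Given q_T, the follower Ionix maximises π_I = (179 - q_T - q_I)q_I - 37q_I.
Follower FOC: 142 - q_T - 2q_I = 0, so q_I(q_T) = (142 - q_T)/2.
The leader anticipates this reaction. Substituting into P = 179 - Q gives P = 108 - (1/2)q_T, so π_T = (108 - (1/2)q_T)q_T - 37q_T.
Leader FOC: 71 - q_T = 0, so q_T = 71.
Then q_I = (142 - 71)/2 = 71/2.
Total output Q = 213/2, so price P = 179 - 213/2 = 145/2.

72.50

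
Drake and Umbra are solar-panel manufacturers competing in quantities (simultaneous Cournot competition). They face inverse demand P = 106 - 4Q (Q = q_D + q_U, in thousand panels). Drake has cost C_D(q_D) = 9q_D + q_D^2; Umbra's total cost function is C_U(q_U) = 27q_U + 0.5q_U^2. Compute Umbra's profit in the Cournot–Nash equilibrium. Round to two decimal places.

132.80

Drake's profit: π_D = (106 - 4Q)q_D - (9q_D + q_D²). Setting ∂π_D/∂q_D = 0: 97 - 10q_D - 4(q_U) = 0.
Umbra's first-order condition: 79 - 9q_U - 4(q_D) = 0.
Rearranging gives the reaction functions q_D = (97 - 4q_U)/10 and q_U = (79 - 4q_D)/9.
Solving the pair: q_D = 557/74, q_U = 201/37.
Price P = 106 - 4·(959/74) = 54.1622.
Umbra's profit: 54.1622·(201/37) - 27·(201/37) - (1/2)(201/37)² = 132.8009.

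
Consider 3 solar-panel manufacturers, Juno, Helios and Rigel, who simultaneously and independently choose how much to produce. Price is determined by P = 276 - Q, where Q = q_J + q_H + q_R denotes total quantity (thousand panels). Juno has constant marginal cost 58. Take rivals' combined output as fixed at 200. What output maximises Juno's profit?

With rivals' combined output fixed at 200, Juno's profit is π_J = (276 - 200 - q_J)q_J - (58q_J) = (76 - q_J)q_J - (58q_J).
∂π_J/∂q_J = 18 - 2q_J = 0, so q_J = 9.

9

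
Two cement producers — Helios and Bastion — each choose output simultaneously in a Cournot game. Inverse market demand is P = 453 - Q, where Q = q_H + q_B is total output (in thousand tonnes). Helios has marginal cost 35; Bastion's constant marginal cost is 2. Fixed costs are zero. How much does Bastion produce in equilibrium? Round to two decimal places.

Helios's profit: π_H = (453 - Q)q_H - (35q_H). Setting ∂π_H/∂q_H = 0: 418 - 2q_H - (q_B) = 0.
Bastion's profit: π_B = (453 - Q)q_B - (2q_B). Setting ∂π_B/∂q_B = 0: 451 - 2q_B - (q_H) = 0.
Rearranging gives the reaction functions q_H = (418 - q_B)/2 and q_B = (451 - q_H)/2.
Solving the pair: q_H = 385/3, q_B = 484/3.

161.33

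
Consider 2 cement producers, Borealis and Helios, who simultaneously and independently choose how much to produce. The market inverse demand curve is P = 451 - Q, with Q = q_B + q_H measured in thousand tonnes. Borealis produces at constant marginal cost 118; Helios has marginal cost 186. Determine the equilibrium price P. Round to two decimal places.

251.67

Borealis's profit: π_B = (451 - Q)q_B - (118q_B). Setting ∂π_B/∂q_B = 0: 333 - 2q_B - (q_H) = 0.
Helios's profit: π_H = (451 - Q)q_H - (186q_H). Setting ∂π_H/∂q_H = 0: 265 - 2q_H - (q_B) = 0.
Rearranging gives the reaction functions q_B = (333 - q_H)/2 and q_H = (265 - q_B)/2.
Substituting one into the other gives q_B = 401/3 and q_H = 197/3.
Total output Q = 598/3, so price P = 451 - 598/3 = 755/3.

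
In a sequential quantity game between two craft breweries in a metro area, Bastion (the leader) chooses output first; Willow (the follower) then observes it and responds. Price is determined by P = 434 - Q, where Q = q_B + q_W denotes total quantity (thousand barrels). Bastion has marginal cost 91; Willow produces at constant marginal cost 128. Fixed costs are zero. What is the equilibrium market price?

186

Solve by backward induction. Given q_B, the follower Willow maximises π_W = (434 - q_B - q_W)q_W - 128q_W.
∂π_W/∂q_W = 306 - q_B - 2q_W = 0 gives the reaction function q_W = (306 - q_B)/2.
Bastion substitutes q_W(q_B) into its own profit: π_B = q_B(434 - q_B - (306 - q_B)/2) - 91q_B = (281 - (1/2)q_B)q_B - 91q_B.
Maximising: ∂π_B/∂q_B = 190 - q_B = 0, giving q_B = 190.
Then q_W = (306 - 190)/2 = 58.
Total output Q = 248, so price P = 434 - 248 = 186.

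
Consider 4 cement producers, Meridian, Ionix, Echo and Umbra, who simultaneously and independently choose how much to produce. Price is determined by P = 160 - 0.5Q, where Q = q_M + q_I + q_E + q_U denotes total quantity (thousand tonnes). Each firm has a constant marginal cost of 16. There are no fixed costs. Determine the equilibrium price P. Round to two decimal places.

Each firm earns π_i = (160 - 0.5Q)q_i - 16q_i.
First-order condition (treating rivals' output as given): 144 - q_i - (1/2)·Σ_{j≠i} q_j = 0.
By symmetry each firm produces the same amount; substituting Σ_{j≠i} q_j = 3q_i yields q_i = 144/(5/2) = 288/5.
Total output Q = 1152/5, so price P = 160 - (1/2)·(1152/5) = 224/5.

44.80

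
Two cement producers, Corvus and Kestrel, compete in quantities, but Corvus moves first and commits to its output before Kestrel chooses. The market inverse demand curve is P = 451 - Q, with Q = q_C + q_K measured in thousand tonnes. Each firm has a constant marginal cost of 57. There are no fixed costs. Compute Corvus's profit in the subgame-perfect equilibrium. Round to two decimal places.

19404.50

The follower Kestrel best-responds to any q_C: π_K = (451 - Q)q_K - 57q_K.
Follower FOC: 394 - q_C - 2q_K = 0, so q_K(q_C) = (394 - q_C)/2.
Corvus substitutes q_K(q_C) into its own profit: π_C = q_C(451 - q_C - (394 - q_C)/2) - 57q_C = (254 - (1/2)q_C)q_C - 57q_C.
Leader FOC: 197 - q_C = 0, so q_C = 197.
Then q_K = (394 - 197)/2 = 197/2.
Price P = 451 - 591/2 = 311/2.
Corvus's profit: (311/2 - 57)·197 = 19404.5000.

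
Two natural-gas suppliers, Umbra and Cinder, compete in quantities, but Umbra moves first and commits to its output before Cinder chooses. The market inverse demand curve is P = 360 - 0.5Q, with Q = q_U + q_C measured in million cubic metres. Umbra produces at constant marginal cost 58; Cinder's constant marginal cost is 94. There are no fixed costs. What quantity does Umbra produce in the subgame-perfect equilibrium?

338

The follower Cinder best-responds to any q_U: π_C = (360 - 0.5Q)q_C - 94q_C.
Follower FOC: 266 - (1/2)q_U - q_C = 0, so q_C(q_U) = (266 - (1/2)q_U).
Umbra substitutes q_C(q_U) into its own profit: π_U = q_U(360 - (1/2)q_U - (266 - (1/2)q_U)/2) - 58q_U = (227 - (1/4)q_U)q_U - 58q_U.
The leader's first-order condition 169 - (1/2)q_U = 0 yields q_U = 338.
Then q_C = (266 - (1/2)·338) = 97.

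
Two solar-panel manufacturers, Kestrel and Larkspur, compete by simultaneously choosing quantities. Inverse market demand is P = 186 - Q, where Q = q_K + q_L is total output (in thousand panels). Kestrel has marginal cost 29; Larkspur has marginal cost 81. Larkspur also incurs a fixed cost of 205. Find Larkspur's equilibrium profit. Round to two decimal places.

107.11

Kestrel's profit: π_K = (186 - Q)q_K - (29q_K). Setting ∂π_K/∂q_K = 0: 157 - 2q_K - (q_L) = 0.
Larkspur's first-order condition: 105 - 2q_L - (q_K) = 0.
Best responses: q_K = (157 - q_L)/2, q_L = (105 - q_K)/2.
Solving the pair: q_K = 209/3, q_L = 53/3.
Price P = 186 - 262/3 = 296/3.
Larkspur's profit: (296/3 - 81)·(53/3) - 205 = 964/9.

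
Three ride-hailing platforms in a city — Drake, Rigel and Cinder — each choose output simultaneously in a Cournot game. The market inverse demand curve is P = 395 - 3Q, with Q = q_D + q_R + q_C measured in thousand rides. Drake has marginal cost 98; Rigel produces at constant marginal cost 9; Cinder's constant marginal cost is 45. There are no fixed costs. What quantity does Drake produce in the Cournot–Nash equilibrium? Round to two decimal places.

12.92

Drake's profit: π_D = (395 - 3Q)q_D - (98q_D). Setting ∂π_D/∂q_D = 0: 297 - 6q_D - 3(q_R + q_C) = 0.
Rigel's first-order condition: 386 - 6q_R - 3(q_D + q_C) = 0.
Cinder's profit: π_C = (395 - 3Q)q_C - (45q_C). Setting ∂π_C/∂q_C = 0: 350 - 6q_C - 3(q_D + q_R) = 0.
Adding the 3 first-order conditions: 1033 − 12Q = 0, so Q = 1033/12.
Back-substituting: q_D = (297 − 1033/4)/3 = 155/12, q_R = (386 − 1033/4)/3 = 511/12, q_C = (350 − 1033/4)/3 = 367/12.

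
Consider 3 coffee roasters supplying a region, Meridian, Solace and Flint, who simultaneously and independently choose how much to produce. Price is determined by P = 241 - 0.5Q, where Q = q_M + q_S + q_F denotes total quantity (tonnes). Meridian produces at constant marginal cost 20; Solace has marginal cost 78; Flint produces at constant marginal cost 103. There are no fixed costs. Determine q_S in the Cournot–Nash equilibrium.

Meridian's profit: π_M = (241 - 0.5Q)q_M - (20q_M). Setting ∂π_M/∂q_M = 0: 221 - q_M - (1/2)(q_S + q_F) = 0.
Solace's profit: π_S = (241 - 0.5Q)q_S - (78q_S). Setting ∂π_S/∂q_S = 0: 163 - q_S - (1/2)(q_M + q_F) = 0.
Flint's first-order condition: 138 - q_F - (1/2)(q_M + q_S) = 0.
Adding the 3 first-order conditions: 522 − 2Q = 0, so Q = 261.
Back-substituting: q_M = (221 − 261/2)/(1/2) = 181, q_S = (163 − 261/2)/(1/2) = 65, q_F = (138 − 261/2)/(1/2) = 15.

65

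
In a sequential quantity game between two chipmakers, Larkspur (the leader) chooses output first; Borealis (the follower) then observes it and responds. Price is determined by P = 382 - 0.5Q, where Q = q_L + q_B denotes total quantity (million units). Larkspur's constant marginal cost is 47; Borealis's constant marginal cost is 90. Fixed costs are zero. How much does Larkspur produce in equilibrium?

Solve by backward induction. Given q_L, the follower Borealis maximises π_B = (382 - (1/2)q_L - (1/2)q_B)q_B - 90q_B.
Follower FOC: 292 - (1/2)q_L - q_B = 0, so q_B(q_L) = (292 - (1/2)q_L).
Larkspur substitutes q_B(q_L) into its own profit: π_L = q_L(382 - (1/2)q_L - (292 - (1/2)q_L)/2) - 47q_L = (236 - (1/4)q_L)q_L - 47q_L.
The leader's first-order condition 189 - (1/2)q_L = 0 yields q_L = 378.
Then q_B = (292 - (1/2)·378) = 103.

378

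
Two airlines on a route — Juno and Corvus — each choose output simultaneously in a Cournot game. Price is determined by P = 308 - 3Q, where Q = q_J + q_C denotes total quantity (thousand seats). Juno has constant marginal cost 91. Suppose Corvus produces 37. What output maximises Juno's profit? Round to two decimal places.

17.67

With the rival's output fixed at 37, Juno's profit is π_J = (308 - 3·37 - 3q_J)q_J - (91q_J) = (197 - 3q_J)q_J - (91q_J).
∂π_J/∂q_J = 106 - 6q_J = 0, so q_J = 53/3.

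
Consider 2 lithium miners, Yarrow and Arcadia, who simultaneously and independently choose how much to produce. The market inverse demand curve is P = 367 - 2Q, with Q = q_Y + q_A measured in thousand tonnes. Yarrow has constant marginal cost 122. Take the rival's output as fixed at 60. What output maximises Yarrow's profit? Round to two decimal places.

31.25

With the rival's output fixed at 60, Yarrow's profit is π_Y = (367 - 2·60 - 2q_Y)q_Y - (122q_Y) = (247 - 2q_Y)q_Y - (122q_Y).
∂π_Y/∂q_Y = 125 - 4q_Y = 0, so q_Y = 125/4.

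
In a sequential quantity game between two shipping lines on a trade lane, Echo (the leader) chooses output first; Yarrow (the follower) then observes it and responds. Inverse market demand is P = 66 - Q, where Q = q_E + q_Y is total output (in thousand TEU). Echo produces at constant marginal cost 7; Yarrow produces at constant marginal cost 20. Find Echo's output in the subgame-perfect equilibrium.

36

Solve by backward induction. Given q_E, the follower Yarrow maximises π_Y = (66 - q_E - q_Y)q_Y - 20q_Y.
Setting the follower's marginal profit to zero, 46 - q_E - 2q_Y = 0, i.e. q_Y = (46 - q_E)/2.
Echo substitutes q_Y(q_E) into its own profit: π_E = q_E(66 - q_E - (46 - q_E)/2) - 7q_E = (43 - (1/2)q_E)q_E - 7q_E.
The leader's first-order condition 36 - q_E = 0 yields q_E = 36.
Then q_Y = (46 - 36)/2 = 5.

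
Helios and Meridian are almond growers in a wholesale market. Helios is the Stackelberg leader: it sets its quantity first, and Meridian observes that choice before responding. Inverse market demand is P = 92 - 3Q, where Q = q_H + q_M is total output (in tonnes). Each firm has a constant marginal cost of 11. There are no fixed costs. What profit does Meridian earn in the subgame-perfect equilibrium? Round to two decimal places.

136.69

Solve by backward induction. Given q_H, the follower Meridian maximises π_M = (92 - 3q_H - 3q_M)q_M - 11q_M.
∂π_M/∂q_M = 81 - 3q_H - 6q_M = 0 gives the reaction function q_M = (81 - 3q_H)/6.
The leader anticipates this reaction. Substituting into P = 92 - 3Q gives P = 103/2 - (3/2)q_H, so π_H = (103/2 - (3/2)q_H)q_H - 11q_H.
Maximising: ∂π_H/∂q_H = 81/2 - 3q_H = 0, giving q_H = 27/2.
Then q_M = (81 - 3·(27/2))/6 = 27/4.
Price P = 92 - 3·(81/4) = 125/4.
Meridian's profit: (125/4 - 11)·(27/4) = 136.6875.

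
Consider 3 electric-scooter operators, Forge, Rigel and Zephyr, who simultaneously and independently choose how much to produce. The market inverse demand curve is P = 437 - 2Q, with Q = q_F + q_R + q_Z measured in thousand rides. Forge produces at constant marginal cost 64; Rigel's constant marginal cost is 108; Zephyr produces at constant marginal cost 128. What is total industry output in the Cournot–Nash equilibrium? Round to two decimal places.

Forge's profit: π_F = (437 - 2Q)q_F - (64q_F). Setting ∂π_F/∂q_F = 0: 373 - 4q_F - 2(q_R + q_Z) = 0.
Rigel's first-order condition: 329 - 4q_R - 2(q_F + q_Z) = 0.
Zephyr's first-order condition: 309 - 4q_Z - 2(q_F + q_R) = 0.
Adding the 3 conditions: 1011 − 4Q − 4Q = 0, i.e. Q = 1011/8.
Back-substituting: q_F = (373 − 1011/4)/2 = 481/8, q_R = (329 − 1011/4)/2 = 305/8, q_Z = (309 − 1011/4)/2 = 225/8.
Total output Q = 481/8 + 305/8 + 225/8 = 1011/8.

126.38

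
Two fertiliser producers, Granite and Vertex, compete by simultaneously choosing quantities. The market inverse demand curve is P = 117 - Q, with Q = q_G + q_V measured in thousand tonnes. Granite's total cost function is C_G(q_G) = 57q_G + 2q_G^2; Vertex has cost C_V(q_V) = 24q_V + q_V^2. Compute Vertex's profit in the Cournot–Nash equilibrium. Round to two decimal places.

937.63

Granite's profit: π_G = (117 - Q)q_G - (57q_G + 2q_G²). Setting ∂π_G/∂q_G = 0: 60 - 6q_G - (q_V) = 0.
Vertex's first-order condition: 93 - 4q_V - (q_G) = 0.
Best responses: q_G = (60 - q_V)/6, q_V = (93 - q_G)/4.
Solving the pair: q_G = 147/23, q_V = 498/23.
Price P = 117 - 645/23 = 88.9565.
Vertex's profit: 88.9565·(498/23) - 24·(498/23) - (498/23)² = 937.6333.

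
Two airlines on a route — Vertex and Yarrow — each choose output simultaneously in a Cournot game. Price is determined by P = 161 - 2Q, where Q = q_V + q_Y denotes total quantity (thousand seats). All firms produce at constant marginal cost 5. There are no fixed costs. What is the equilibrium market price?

Each firm earns π_i = (161 - 2Q)q_i - 5q_i.
Setting ∂π_i/∂q_i = 0 with rivals' quantities fixed: 156 - 4q_i - 2q_j = 0.
With identical firms every q_j equals q_i, so q_j = q_i and 156 = 6q_i, giving q_i = 26.
Total output Q = 52, so price P = 161 - 2·52 = 57.

57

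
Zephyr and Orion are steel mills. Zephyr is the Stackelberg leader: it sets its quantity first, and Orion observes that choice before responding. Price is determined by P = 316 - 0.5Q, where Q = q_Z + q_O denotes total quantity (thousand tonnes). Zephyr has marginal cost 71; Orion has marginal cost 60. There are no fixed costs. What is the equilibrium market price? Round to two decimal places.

The follower Orion best-responds to any q_Z: π_O = (316 - 0.5Q)q_O - 60q_O.
Follower FOC: 256 - (1/2)q_Z - q_O = 0, so q_O(q_Z) = (256 - (1/2)q_Z).
The leader anticipates this reaction. Substituting into P = 316 - 0.5Q gives P = 188 - (1/4)q_Z, so π_Z = (188 - (1/4)q_Z)q_Z - 71q_Z.
The leader's first-order condition 117 - (1/2)q_Z = 0 yields q_Z = 234.
Then q_O = (256 - (1/2)·234) = 139.
Total output Q = 373, so price P = 316 - (1/2)·373 = 259/2.

129.50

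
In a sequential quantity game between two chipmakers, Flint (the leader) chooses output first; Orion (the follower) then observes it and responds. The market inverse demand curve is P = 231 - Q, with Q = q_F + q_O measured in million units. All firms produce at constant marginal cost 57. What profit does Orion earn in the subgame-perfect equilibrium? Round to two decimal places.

The follower Orion best-responds to any q_F: π_O = (231 - Q)q_O - 57q_O.
∂π_O/∂q_O = 174 - q_F - 2q_O = 0 gives the reaction function q_O = (174 - q_F)/2.
The leader anticipates this reaction. Substituting into P = 231 - Q gives P = 144 - (1/2)q_F, so π_F = (144 - (1/2)q_F)q_F - 57q_F.
Leader FOC: 87 - q_F = 0, so q_F = 87.
Then q_O = (174 - 87)/2 = 87/2.
Price P = 231 - 261/2 = 201/2.
Orion's profit: (201/2 - 57)·(87/2) = 1892.2500.

1892.25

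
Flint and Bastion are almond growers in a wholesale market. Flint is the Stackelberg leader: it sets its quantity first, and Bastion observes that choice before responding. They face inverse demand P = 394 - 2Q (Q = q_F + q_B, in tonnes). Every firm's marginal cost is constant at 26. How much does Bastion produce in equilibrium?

46

Solve by backward induction. Given q_F, the follower Bastion maximises π_B = (394 - 2q_F - 2q_B)q_B - 26q_B.
∂π_B/∂q_B = 368 - 2q_F - 4q_B = 0 gives the reaction function q_B = (368 - 2q_F)/4.
The leader anticipates this reaction. Substituting into P = 394 - 2Q gives P = 210 - q_F, so π_F = (210 - q_F)q_F - 26q_F.
The leader's first-order condition 184 - 2q_F = 0 yields q_F = 92.
Then q_B = (368 - 2·92)/4 = 46.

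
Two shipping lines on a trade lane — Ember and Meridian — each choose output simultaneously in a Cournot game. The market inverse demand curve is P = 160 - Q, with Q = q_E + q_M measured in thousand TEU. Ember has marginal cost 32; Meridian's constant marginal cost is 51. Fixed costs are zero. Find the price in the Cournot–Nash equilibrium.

Ember's profit: π_E = (160 - Q)q_E - (32q_E). Setting ∂π_E/∂q_E = 0: 128 - 2q_E - (q_M) = 0.
Meridian's first-order condition: 109 - 2q_M - (q_E) = 0.
Rearranging gives the reaction functions q_E = (128 - q_M)/2 and q_M = (109 - q_E)/2.
Substituting one into the other gives q_E = 49 and q_M = 30.
Total output Q = 79, so price P = 160 - 79 = 81.

81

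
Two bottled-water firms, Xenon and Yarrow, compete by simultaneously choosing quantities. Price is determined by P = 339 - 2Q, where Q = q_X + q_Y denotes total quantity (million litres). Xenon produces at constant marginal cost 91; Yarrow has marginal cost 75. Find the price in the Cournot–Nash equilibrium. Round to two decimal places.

Xenon's profit: π_X = (339 - 2Q)q_X - (91q_X). Setting ∂π_X/∂q_X = 0: 248 - 4q_X - 2(q_Y) = 0.
Yarrow's profit: π_Y = (339 - 2Q)q_Y - (75q_Y). Setting ∂π_Y/∂q_Y = 0: 264 - 4q_Y - 2(q_X) = 0.
Best responses: q_X = (248 - 2q_Y)/4, q_Y = (264 - 2q_X)/4.
Substituting one into the other gives q_X = 116/3 and q_Y = 140/3.
Total output Q = 256/3, so price P = 339 - 2·(256/3) = 505/3.

168.33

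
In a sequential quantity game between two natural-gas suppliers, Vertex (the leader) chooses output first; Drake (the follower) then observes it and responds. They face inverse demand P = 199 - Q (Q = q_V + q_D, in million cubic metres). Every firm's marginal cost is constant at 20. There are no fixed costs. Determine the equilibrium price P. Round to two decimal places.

Solve by backward induction. Given q_V, the follower Drake maximises π_D = (199 - q_V - q_D)q_D - 20q_D.
Follower FOC: 179 - q_V - 2q_D = 0, so q_D(q_V) = (179 - q_V)/2.
The leader anticipates this reaction. Substituting into P = 199 - Q gives P = 219/2 - (1/2)q_V, so π_V = (219/2 - (1/2)q_V)q_V - 20q_V.
Leader FOC: 179/2 - q_V = 0, so q_V = 179/2.
Then q_D = (179 - 179/2)/2 = 179/4.
Total output Q = 537/4, so price P = 199 - 537/4 = 259/4.

64.75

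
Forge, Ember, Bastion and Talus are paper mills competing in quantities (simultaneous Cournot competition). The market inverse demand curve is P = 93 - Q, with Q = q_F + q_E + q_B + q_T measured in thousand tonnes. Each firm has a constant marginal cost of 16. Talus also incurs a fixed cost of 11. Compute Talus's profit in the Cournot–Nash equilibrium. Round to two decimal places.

226.16

A representative firm's profit is π_i = q_i(93 - Q) - 16q_i.
First-order condition (treating rivals' output as given): 77 - 2q_i - Σ_{j≠i} q_j = 0.
By symmetry each firm produces the same amount; substituting Σ_{j≠i} q_j = 3q_i yields q_i = 77/5.
Price P = 93 - 308/5 = 157/5.
Talus's profit: (157/5 - 16)·(77/5) - 11 = 226.1600.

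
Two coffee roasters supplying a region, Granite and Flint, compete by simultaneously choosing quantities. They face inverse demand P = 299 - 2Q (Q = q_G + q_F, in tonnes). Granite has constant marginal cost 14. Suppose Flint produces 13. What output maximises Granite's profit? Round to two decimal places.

With the rival's output fixed at 13, Granite's profit is π_G = (299 - 2·13 - 2q_G)q_G - (14q_G) = (273 - 2q_G)q_G - (14q_G).
∂π_G/∂q_G = 259 - 4q_G = 0, so q_G = 259/4.

64.75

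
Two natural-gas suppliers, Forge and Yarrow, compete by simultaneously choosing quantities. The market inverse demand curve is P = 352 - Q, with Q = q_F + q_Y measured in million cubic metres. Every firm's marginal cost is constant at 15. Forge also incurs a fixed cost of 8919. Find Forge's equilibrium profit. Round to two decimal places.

3699.78

Each firm earns π_i = (352 - Q)q_i - 15q_i.
Setting ∂π_i/∂q_i = 0 with rivals' quantities fixed: 337 - 2q_i - q_j = 0.
By symmetry each firm produces the same amount; substituting q_j = q_i yields q_i = 337/3.
Price P = 352 - 674/3 = 382/3.
Forge's profit: (382/3 - 15)·(337/3) - 8919 = 3699.7778.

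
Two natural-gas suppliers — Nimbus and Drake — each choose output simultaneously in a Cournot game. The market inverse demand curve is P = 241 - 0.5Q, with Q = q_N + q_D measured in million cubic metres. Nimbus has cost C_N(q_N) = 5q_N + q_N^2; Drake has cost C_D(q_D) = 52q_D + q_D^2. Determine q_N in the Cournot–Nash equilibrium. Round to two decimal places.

Nimbus's profit: π_N = (241 - 0.5Q)q_N - (5q_N + q_N²). Setting ∂π_N/∂q_N = 0: 236 - 3q_N - (1/2)(q_D) = 0.
Drake's profit: π_D = (241 - 0.5Q)q_D - (52q_D + q_D²). Setting ∂π_D/∂q_D = 0: 189 - 3q_D - (1/2)(q_N) = 0.
Best responses: q_N = (236 - (1/2)q_D)/3, q_D = (189 - (1/2)q_N)/3.
Substituting one into the other gives q_N = 70.1143 and q_D = 1796/35.

70.11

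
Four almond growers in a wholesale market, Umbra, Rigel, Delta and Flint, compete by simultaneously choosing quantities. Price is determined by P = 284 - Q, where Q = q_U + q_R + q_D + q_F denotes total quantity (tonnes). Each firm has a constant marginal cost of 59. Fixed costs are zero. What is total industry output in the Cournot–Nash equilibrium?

180

Each firm earns π_i = (284 - Q)q_i - 59q_i.
First-order condition (treating rivals' output as given): 225 - 2q_i - Σ_{j≠i} q_j = 0.
By symmetry each firm produces the same amount; substituting Σ_{j≠i} q_j = 3q_i yields q_i = 225/5 = 45.
Total output Q = 45 + 45 + 45 + 45 = 180.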